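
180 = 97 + 83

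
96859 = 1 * 96859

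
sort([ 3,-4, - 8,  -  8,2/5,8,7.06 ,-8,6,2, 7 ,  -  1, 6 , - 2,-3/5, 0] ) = [ - 8, - 8,-8, - 4,  -  2, - 1, -3/5,0,2/5 , 2,  3,6,6,7,7.06,8]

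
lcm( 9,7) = 63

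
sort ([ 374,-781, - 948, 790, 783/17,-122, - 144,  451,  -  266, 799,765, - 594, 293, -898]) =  [ - 948, - 898, - 781 , - 594, - 266, - 144, - 122 , 783/17,  293, 374,451, 765,790,799 ] 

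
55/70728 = 55/70728 = 0.00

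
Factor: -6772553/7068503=-13^( - 1 )*433^1*613^( - 1)*887^(- 1 ) * 15641^1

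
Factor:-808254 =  - 2^1  *  3^2*83^1*541^1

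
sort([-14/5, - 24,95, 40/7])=[ - 24, - 14/5, 40/7,95] 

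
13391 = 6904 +6487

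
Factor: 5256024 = 2^3*3^1* 219001^1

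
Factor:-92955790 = -2^1*5^1*19^1 * 489241^1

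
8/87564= 2/21891=0.00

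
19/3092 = 19/3092 = 0.01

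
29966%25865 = 4101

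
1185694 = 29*40886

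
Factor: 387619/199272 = 887/456 = 2^( - 3)*3^( - 1)*19^(- 1)*  887^1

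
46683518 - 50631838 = - 3948320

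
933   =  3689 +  - 2756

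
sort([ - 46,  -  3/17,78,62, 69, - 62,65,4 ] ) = [ - 62, -46,-3/17,4,  62,65,69,78]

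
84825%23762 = 13539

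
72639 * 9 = 653751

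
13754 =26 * 529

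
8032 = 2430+5602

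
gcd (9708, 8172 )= 12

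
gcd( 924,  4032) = 84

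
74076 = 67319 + 6757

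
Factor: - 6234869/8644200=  - 2^( - 3 ) * 3^( - 1)*5^(-2 )*17^1 *19^1*97^1 * 199^1 * 14407^( - 1) 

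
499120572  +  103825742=602946314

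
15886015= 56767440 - 40881425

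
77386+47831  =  125217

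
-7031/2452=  - 3 + 325/2452 = -2.87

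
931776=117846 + 813930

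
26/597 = 26/597 = 0.04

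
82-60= 22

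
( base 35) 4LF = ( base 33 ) 567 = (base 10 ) 5650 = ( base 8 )13022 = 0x1612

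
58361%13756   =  3337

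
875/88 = 9 + 83/88 = 9.94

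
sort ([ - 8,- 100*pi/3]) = [ - 100*pi/3,  -  8 ] 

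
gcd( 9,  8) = 1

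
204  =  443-239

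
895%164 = 75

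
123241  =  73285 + 49956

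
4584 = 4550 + 34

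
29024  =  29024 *1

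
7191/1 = 7191 =7191.00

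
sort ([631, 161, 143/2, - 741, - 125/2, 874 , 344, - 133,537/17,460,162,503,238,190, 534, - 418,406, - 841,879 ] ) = [ - 841, - 741,- 418,-133 , - 125/2,  537/17,143/2,161,162 , 190,238,344,406,  460, 503, 534,631,874,879]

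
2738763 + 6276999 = 9015762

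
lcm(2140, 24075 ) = 96300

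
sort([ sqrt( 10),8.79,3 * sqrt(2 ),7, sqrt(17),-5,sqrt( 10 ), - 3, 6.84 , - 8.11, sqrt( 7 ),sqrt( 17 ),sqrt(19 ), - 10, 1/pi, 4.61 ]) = [ - 10,-8.11, - 5,  -  3, 1/pi,sqrt (7 ) , sqrt( 10 ),sqrt( 10 ), sqrt(17),sqrt(17 ), 3*sqrt(2),sqrt( 19),4.61, 6.84,7, 8.79 ] 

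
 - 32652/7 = - 4665 + 3/7 = - 4664.57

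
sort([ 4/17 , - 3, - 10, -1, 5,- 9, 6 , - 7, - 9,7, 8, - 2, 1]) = [ - 10, - 9, - 9, - 7, - 3, - 2, - 1, 4/17, 1,5, 6,7,8] 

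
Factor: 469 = 7^1*67^1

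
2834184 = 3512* 807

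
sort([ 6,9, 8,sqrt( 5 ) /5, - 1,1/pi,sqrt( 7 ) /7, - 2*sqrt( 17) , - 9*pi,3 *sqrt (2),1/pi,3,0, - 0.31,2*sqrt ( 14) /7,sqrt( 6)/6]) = [ - 9 *pi, - 2*sqrt( 17), - 1 , - 0.31,0, 1/pi,1/pi, sqrt( 7) /7,sqrt ( 6)/6,sqrt(5)/5, 2*sqrt (14)/7,3,3*sqrt( 2 ), 6, 8,9]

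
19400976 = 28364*684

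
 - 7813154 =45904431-53717585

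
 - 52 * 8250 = -429000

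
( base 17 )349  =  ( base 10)944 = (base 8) 1660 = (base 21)22K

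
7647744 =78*98048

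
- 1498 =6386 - 7884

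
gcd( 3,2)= 1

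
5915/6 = 5915/6 = 985.83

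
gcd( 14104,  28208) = 14104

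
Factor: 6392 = 2^3* 17^1*47^1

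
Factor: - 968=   -  2^3*11^2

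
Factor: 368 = 2^4 * 23^1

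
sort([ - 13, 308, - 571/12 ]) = [ - 571/12, - 13,308]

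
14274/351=40+2/3= 40.67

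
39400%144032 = 39400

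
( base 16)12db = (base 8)11333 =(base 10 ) 4827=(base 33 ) 4E9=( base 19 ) D71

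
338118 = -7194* ( - 47)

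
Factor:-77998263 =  - 3^1 * 7^1*31^1*119813^1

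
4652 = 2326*2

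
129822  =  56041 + 73781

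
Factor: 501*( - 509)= - 255009 = - 3^1*167^1*509^1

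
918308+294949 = 1213257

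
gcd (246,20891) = 1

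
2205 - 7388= - 5183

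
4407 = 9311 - 4904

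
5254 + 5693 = 10947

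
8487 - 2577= 5910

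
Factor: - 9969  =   - 3^1*3323^1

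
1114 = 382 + 732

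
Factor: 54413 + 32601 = 87014 = 2^1*139^1*313^1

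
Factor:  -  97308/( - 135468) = 3^1 * 17^1*71^( - 1 )=51/71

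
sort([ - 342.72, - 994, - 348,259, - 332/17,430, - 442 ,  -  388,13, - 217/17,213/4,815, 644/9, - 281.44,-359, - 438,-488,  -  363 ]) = [ - 994, - 488, -442, - 438, - 388, - 363,  -  359,  -  348, - 342.72,-281.44, - 332/17, - 217/17, 13 , 213/4,644/9,259, 430  ,  815]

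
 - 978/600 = -2 + 37/100 = -1.63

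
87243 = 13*6711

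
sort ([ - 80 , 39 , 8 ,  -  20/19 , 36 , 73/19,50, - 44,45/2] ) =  [-80, - 44, - 20/19, 73/19,8 , 45/2, 36,  39,50]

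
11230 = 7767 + 3463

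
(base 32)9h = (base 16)131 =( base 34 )8x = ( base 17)10g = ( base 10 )305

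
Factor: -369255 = - 3^1 *5^1*103^1*239^1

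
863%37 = 12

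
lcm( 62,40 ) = 1240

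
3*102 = 306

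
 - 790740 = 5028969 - 5819709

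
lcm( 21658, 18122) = 887978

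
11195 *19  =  212705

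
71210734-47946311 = 23264423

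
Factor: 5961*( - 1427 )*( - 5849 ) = 49753623603 = 3^1 * 1427^1*1987^1*5849^1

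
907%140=67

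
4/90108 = 1/22527 = 0.00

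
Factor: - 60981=-3^1*20327^1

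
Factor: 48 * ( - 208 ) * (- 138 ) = 2^9 * 3^2*13^1*23^1 = 1377792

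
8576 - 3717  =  4859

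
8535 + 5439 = 13974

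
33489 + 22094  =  55583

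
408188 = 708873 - 300685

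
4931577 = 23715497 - 18783920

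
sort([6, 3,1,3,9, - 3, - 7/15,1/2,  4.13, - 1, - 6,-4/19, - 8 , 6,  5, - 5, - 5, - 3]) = [ - 8, - 6, - 5, - 5, - 3, - 3, - 1, - 7/15, - 4/19,1/2,1,3, 3,4.13,5,6,  6, 9]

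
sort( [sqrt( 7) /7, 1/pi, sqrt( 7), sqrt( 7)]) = [1/pi, sqrt( 7)/7, sqrt( 7 ), sqrt( 7)] 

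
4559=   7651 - 3092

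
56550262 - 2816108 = 53734154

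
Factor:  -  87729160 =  - 2^3*5^1*233^1*9413^1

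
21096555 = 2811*7505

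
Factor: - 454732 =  - 2^2*113683^1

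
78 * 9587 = 747786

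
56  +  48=104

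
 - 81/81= - 1 = - 1.00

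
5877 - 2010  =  3867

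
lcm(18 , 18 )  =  18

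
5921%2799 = 323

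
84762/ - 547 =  - 155 + 23/547=- 154.96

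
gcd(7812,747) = 9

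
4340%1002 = 332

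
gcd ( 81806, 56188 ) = 2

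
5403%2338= 727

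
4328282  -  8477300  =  -4149018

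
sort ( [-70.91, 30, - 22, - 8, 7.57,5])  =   [ -70.91, - 22, - 8, 5,7.57,30] 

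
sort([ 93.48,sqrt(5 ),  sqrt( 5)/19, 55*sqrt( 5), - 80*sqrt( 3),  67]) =[-80*sqrt( 3 ),sqrt( 5)/19,sqrt(5 ),67,93.48,55 * sqrt( 5) ]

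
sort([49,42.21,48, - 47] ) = [ - 47 , 42.21,48,49]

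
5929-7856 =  - 1927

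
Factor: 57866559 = 3^1*673^1 * 28661^1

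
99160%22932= 7432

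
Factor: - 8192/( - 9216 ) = 8/9=2^3*3^(  -  2 ) 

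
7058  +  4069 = 11127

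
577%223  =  131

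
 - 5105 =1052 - 6157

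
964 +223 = 1187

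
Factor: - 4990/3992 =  - 5/4=- 2^( - 2)*5^1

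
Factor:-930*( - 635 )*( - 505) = -2^1*3^1*5^3*31^1*101^1* 127^1 = - 298227750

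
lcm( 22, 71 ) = 1562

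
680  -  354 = 326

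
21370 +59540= 80910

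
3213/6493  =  3213/6493 = 0.49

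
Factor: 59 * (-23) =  - 1357 = - 23^1*59^1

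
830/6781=830/6781 = 0.12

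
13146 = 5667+7479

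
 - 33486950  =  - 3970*8435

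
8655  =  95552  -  86897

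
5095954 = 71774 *71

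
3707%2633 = 1074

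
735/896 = 105/128 = 0.82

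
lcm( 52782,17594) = 52782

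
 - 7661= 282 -7943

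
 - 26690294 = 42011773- 68702067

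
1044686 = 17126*61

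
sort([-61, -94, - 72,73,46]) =[ - 94, - 72 , - 61, 46, 73 ] 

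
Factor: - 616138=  - 2^1*71^1 * 4339^1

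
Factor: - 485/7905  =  - 97/1581 = - 3^(-1)*17^(  -  1)*31^ ( - 1)*97^1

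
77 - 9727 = -9650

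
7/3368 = 7/3368 = 0.00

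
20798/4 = 10399/2 = 5199.50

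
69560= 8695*8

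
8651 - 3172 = 5479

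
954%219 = 78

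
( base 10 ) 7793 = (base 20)J9D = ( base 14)2BA9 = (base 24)dch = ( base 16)1e71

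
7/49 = 1/7 =0.14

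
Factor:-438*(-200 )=87600 = 2^4*3^1*5^2*73^1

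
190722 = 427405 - 236683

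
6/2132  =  3/1066 = 0.00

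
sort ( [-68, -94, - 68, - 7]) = [- 94,-68, - 68, - 7]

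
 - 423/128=-4 + 89/128 = -  3.30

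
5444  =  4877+567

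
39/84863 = 39/84863 = 0.00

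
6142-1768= 4374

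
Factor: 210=2^1*3^1*5^1*7^1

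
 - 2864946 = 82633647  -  85498593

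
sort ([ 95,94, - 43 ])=[-43,94,95 ] 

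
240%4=0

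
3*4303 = 12909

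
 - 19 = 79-98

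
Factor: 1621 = 1621^1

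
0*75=0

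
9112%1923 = 1420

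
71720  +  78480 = 150200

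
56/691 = 56/691 = 0.08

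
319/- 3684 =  - 319/3684 = - 0.09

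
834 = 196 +638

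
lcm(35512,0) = 0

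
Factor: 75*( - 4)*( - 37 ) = 11100 = 2^2*3^1*5^2*37^1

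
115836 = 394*294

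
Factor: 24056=2^3*31^1*97^1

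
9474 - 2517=6957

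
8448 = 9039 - 591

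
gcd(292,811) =1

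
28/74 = 14/37 = 0.38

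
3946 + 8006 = 11952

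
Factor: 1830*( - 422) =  - 772260 = - 2^2*3^1*5^1*61^1  *211^1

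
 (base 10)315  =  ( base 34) 99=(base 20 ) ff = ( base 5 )2230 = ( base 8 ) 473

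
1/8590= 1/8590 = 0.00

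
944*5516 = 5207104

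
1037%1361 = 1037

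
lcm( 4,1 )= 4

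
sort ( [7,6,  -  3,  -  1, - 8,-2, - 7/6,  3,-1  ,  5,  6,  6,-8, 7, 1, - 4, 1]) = [ - 8, - 8,- 4 ,  -  3,  -  2, - 7/6,  -  1,  -  1, 1,1, 3, 5, 6,6 , 6,7, 7] 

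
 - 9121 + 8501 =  - 620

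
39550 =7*5650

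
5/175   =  1/35  =  0.03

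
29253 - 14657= 14596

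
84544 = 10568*8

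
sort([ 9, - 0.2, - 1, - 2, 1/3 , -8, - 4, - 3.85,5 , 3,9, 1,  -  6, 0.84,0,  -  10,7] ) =[-10, - 8, - 6, - 4,- 3.85, - 2, - 1, -0.2, 0,1/3,0.84, 1,3,5,7,  9,9 ] 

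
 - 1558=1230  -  2788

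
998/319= 3 + 41/319 = 3.13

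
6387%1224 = 267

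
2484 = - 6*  ( - 414 ) 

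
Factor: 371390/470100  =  37139/47010 = 2^( - 1)* 3^(  -  1)*5^ (  -  1)*1567^(-1)*37139^1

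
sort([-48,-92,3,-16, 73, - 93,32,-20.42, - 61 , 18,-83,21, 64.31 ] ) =[ - 93,  -  92, - 83,-61, - 48,-20.42, - 16,3 , 18,21,32,64.31,73 ]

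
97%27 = 16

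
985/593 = 985/593 = 1.66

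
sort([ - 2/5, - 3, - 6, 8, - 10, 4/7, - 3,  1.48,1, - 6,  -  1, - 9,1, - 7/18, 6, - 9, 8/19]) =[ - 10,-9,- 9, - 6, -6, - 3, - 3 , - 1 ,  -  2/5, -7/18, 8/19, 4/7, 1,  1, 1.48, 6,8]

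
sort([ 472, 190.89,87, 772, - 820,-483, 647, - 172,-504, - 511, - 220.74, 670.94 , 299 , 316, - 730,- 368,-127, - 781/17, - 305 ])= [ - 820, -730,-511, - 504, - 483,  -  368, - 305, - 220.74, - 172, - 127, - 781/17, 87, 190.89, 299, 316,  472  ,  647 , 670.94, 772]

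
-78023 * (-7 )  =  546161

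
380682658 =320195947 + 60486711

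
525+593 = 1118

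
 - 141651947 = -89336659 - 52315288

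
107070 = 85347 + 21723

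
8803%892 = 775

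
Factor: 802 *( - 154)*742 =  - 2^3*7^2*11^1*53^1*401^1 = - 91642936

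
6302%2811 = 680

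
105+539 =644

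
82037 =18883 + 63154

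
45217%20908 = 3401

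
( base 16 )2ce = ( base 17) 284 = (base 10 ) 718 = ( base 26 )11g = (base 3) 222121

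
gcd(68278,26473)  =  1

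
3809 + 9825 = 13634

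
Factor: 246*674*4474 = 741807096=2^3*3^1 * 41^1*337^1 *2237^1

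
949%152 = 37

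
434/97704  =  217/48852 = 0.00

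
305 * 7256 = 2213080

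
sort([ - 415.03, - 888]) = [ -888, - 415.03]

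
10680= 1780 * 6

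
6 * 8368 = 50208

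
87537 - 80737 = 6800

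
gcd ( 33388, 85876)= 4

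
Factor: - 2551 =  - 2551^1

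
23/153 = 23/153 =0.15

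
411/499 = 411/499 = 0.82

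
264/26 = 132/13 = 10.15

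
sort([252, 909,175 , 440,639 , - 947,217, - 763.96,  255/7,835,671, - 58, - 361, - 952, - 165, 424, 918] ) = [ - 952, - 947, - 763.96, - 361, - 165, - 58, 255/7, 175, 217, 252, 424,440,639,671,835,  909 , 918 ] 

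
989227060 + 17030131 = 1006257191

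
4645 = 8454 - 3809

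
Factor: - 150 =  - 2^1*3^1*5^2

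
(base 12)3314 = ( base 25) 907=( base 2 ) 1011000000000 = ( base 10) 5632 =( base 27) 7jg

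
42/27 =14/9 = 1.56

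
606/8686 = 3/43 = 0.07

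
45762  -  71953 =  - 26191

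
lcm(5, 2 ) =10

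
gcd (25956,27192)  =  1236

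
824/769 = 824/769 = 1.07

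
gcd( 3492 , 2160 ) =36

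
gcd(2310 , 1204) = 14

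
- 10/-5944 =5/2972  =  0.00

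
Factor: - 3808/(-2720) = 5^( - 1)*7^1  =  7/5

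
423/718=423/718=0.59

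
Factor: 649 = 11^1 * 59^1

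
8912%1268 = 36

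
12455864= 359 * 34696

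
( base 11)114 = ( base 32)48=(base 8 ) 210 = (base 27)51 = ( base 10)136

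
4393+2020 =6413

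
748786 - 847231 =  - 98445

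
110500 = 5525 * 20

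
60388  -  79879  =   - 19491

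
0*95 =0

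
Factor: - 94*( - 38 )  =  2^2*19^1*47^1=3572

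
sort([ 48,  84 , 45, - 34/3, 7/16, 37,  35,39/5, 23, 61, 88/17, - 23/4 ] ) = [ - 34/3, - 23/4, 7/16 , 88/17, 39/5, 23, 35, 37, 45,48, 61,84]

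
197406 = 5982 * 33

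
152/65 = 152/65 = 2.34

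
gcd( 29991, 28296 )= 3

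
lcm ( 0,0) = 0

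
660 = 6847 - 6187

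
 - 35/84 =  - 1 + 7/12 = -0.42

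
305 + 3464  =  3769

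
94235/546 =172 + 323/546 = 172.59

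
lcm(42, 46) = 966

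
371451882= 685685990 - 314234108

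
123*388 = 47724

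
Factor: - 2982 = -2^1*3^1 * 7^1*71^1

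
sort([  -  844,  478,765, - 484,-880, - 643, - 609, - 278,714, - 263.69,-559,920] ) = [-880, - 844,-643,-609,-559,-484, - 278, - 263.69,478, 714,765 , 920 ]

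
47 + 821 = 868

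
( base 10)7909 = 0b1111011100101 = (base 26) bi5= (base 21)HJD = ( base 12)46b1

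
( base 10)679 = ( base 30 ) mj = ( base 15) 304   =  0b1010100111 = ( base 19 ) 1GE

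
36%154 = 36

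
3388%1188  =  1012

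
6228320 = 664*9380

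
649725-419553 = 230172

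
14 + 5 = 19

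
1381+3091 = 4472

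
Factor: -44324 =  - 2^2*7^1*1583^1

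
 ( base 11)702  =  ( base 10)849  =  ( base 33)po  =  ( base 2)1101010001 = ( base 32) QH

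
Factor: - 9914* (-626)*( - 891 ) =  - 5529692124 = - 2^2*3^4*11^1*313^1*4957^1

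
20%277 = 20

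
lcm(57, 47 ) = 2679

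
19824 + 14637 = 34461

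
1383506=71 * 19486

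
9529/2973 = 3 + 610/2973 = 3.21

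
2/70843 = 2/70843 = 0.00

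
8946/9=994 = 994.00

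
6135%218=31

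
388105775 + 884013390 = 1272119165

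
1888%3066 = 1888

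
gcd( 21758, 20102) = 46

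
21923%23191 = 21923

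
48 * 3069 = 147312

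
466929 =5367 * 87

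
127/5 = 127/5  =  25.40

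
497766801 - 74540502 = 423226299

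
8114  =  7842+272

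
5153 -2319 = 2834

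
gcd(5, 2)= 1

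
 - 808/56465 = -1 + 55657/56465 = - 0.01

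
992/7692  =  248/1923 = 0.13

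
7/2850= 7/2850 = 0.00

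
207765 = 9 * 23085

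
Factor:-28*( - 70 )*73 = 2^3*5^1*7^2*73^1 = 143080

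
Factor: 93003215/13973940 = 2^( - 2 )*3^( - 2)*29^( - 1 )*2677^( - 1)*18600643^1=18600643/2794788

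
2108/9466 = 1054/4733 = 0.22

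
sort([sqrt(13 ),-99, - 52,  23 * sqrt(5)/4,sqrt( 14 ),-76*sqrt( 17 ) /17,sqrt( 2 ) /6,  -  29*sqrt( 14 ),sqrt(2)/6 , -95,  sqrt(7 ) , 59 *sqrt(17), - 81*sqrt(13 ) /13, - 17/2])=[ - 29*sqrt(14 ), -99,  -  95, - 52,  -  81 * sqrt( 13 ) /13, - 76*sqrt(17)/17 ,  -  17/2,sqrt(2)/6,sqrt( 2)/6 , sqrt(7) , sqrt( 13 ) , sqrt(14 ) , 23*sqrt(5 ) /4,  59 * sqrt(17 )]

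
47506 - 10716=36790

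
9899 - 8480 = 1419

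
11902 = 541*22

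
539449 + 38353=577802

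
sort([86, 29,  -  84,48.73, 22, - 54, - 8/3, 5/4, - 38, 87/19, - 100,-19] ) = [- 100, - 84,- 54, - 38, - 19, - 8/3,5/4,87/19,22, 29, 48.73, 86] 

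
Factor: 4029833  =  17^1 * 223^1*1063^1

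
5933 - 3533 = 2400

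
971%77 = 47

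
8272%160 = 112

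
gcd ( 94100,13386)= 2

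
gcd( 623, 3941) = 7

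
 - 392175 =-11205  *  35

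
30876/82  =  15438/41= 376.54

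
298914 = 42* 7117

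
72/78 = 12/13 = 0.92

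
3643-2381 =1262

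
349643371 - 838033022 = - 488389651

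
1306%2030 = 1306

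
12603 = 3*4201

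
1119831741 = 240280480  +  879551261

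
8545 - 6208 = 2337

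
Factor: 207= 3^2*23^1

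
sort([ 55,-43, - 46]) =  [ - 46,- 43, 55 ]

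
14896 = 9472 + 5424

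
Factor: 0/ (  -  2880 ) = 0 =0^1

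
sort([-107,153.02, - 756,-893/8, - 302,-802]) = [-802,-756, - 302, - 893/8,  -  107,153.02]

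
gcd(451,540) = 1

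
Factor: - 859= -859^1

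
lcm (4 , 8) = 8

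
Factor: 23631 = 3^1*7877^1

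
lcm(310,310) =310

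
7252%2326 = 274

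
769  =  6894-6125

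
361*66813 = 24119493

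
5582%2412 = 758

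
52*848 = 44096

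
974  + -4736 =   -  3762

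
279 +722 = 1001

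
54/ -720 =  - 1 + 37/40 = - 0.07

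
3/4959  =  1/1653 = 0.00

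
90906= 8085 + 82821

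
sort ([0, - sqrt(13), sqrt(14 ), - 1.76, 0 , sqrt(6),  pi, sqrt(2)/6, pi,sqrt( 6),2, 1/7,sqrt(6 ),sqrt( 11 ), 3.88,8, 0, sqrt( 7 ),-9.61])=[ - 9.61, - sqrt (13), - 1.76, 0,0, 0, 1/7, sqrt(2) /6, 2,sqrt ( 6), sqrt(6), sqrt(6 ), sqrt ( 7),pi, pi, sqrt( 11 ), sqrt(14), 3.88, 8 ]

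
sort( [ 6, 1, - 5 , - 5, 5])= [ - 5,-5 , 1, 5,6]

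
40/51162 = 20/25581 = 0.00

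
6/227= 6/227   =  0.03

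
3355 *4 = 13420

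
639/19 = 33 +12/19 = 33.63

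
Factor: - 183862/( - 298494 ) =3^( - 2)*103^( - 1 )*571^1=571/927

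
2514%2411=103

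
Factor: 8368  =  2^4  *  523^1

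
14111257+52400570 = 66511827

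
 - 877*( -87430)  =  76676110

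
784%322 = 140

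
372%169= 34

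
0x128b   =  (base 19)D2G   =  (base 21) ag1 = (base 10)4747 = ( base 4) 1022023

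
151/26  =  5+21/26 = 5.81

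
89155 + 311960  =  401115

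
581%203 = 175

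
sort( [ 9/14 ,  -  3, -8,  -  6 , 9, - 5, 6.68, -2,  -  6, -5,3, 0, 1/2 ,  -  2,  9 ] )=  [- 8, -6, - 6 , - 5,  -  5 , -3 , - 2, - 2, 0, 1/2, 9/14,3,6.68,9,9 ]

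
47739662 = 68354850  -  20615188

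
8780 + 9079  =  17859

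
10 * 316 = 3160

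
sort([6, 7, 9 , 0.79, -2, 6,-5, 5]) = [ - 5, - 2, 0.79, 5,6, 6,7, 9]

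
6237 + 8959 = 15196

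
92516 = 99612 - 7096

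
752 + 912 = 1664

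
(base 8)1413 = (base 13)47C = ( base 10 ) 779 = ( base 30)pt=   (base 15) 36E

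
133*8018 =1066394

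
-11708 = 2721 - 14429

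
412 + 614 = 1026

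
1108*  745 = 825460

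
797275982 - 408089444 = 389186538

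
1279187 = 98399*13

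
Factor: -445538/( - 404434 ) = 607/551= 19^(- 1 )*29^ ( - 1 )*607^1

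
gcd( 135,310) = 5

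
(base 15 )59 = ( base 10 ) 84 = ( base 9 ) 103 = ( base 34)2G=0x54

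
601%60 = 1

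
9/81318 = 3/27106 = 0.00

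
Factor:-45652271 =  - 7^3*133097^1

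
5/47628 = 5/47628= 0.00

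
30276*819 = 24796044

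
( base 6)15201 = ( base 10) 2449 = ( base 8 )4621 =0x991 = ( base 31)2H0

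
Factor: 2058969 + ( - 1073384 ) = 5^1*197117^1 =985585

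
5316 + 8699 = 14015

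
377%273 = 104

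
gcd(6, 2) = 2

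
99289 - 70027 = 29262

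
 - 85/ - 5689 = 85/5689 = 0.01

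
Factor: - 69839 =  - 7^1*11^1*907^1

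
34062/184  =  185 + 11/92 = 185.12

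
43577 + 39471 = 83048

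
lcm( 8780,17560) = 17560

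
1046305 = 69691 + 976614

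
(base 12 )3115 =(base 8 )12341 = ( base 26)7nf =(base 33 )4tw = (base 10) 5345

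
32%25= 7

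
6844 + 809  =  7653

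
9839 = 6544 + 3295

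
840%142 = 130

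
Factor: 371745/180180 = 751/364=2^( - 2)*7^( - 1 )* 13^ ( - 1 )*751^1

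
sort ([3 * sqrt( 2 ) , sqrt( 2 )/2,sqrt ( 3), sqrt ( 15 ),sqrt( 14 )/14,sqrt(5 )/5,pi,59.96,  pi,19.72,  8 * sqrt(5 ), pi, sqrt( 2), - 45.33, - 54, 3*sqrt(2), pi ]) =[ - 54, - 45.33,sqrt( 14) /14, sqrt( 5)/5,sqrt( 2)/2,  sqrt( 2 ),sqrt( 3 ),pi,pi,pi, pi, sqrt ( 15), 3*sqrt( 2 ), 3*sqrt( 2),8* sqrt( 5), 19.72,59.96 ]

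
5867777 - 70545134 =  - 64677357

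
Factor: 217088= 2^12* 53^1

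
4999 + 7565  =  12564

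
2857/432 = 6 + 265/432=6.61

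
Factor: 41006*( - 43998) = -1804181988 = - 2^2*3^1*7^1*29^1*101^1*7333^1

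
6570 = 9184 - 2614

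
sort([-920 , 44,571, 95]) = [ - 920, 44, 95, 571]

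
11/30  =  11/30= 0.37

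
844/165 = 844/165 = 5.12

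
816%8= 0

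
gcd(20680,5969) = 47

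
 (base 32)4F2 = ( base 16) 11E2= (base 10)4578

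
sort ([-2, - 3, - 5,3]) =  [ - 5, - 3 , -2,3]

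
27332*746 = 20389672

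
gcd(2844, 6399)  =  711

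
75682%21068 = 12478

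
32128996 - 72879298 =-40750302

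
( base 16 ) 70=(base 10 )112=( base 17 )6A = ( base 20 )5c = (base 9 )134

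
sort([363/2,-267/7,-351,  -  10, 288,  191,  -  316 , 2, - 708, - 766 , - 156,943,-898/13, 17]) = [ - 766,  -  708,  -  351, - 316 , - 156,  -  898/13, - 267/7,-10,2, 17 , 363/2, 191, 288, 943] 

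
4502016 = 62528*72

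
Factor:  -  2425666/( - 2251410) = 1212833/1125705 = 3^( - 1 )* 5^( - 1 )*7^(-1 )*71^( - 1)*151^( - 1 )*433^1 * 2801^1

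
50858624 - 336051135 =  - 285192511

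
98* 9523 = 933254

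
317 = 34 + 283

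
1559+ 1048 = 2607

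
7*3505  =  24535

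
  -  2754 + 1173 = -1581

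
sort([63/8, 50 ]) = [63/8, 50] 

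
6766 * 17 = 115022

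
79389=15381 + 64008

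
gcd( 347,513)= 1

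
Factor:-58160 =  - 2^4*5^1 * 727^1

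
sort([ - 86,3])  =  [ - 86 , 3]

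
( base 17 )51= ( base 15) 5B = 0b1010110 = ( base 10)86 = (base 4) 1112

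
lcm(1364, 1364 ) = 1364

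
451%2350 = 451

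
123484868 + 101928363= 225413231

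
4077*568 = 2315736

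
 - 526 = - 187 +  - 339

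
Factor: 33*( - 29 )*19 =  -  3^1 * 11^1 * 19^1*29^1  =  -18183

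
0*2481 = 0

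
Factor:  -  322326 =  - 2^1 * 3^3*47^1*127^1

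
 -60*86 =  - 5160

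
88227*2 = 176454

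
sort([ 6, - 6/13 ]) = [ - 6/13, 6 ]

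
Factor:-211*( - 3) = 633 = 3^1*211^1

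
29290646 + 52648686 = 81939332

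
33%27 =6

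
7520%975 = 695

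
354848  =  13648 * 26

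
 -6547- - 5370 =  - 1177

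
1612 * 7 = 11284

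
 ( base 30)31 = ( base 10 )91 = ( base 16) 5B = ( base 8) 133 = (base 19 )4F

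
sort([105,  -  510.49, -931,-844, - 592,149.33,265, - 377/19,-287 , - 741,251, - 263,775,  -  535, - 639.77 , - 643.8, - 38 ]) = [ - 931, - 844, -741, - 643.8, - 639.77,-592, - 535, - 510.49,  -  287, - 263,-38, - 377/19, 105, 149.33 , 251,265,775 ]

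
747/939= 249/313 = 0.80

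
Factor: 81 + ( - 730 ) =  - 649 = -11^1*59^1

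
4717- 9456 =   -  4739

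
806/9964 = 403/4982=0.08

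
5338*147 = 784686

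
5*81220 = 406100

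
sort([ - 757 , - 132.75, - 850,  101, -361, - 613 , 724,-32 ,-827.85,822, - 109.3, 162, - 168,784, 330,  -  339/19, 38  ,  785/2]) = [  -  850,  -  827.85, - 757,- 613,-361, - 168  , - 132.75,  -  109.3, - 32,  -  339/19,38,  101,  162 , 330,785/2, 724, 784, 822 ]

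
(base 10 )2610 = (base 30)2R0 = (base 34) 28Q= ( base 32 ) 2HI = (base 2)101000110010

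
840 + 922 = 1762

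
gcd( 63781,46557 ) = 1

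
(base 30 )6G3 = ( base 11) 4469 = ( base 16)16FB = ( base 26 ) 8i7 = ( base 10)5883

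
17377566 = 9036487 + 8341079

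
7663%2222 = 997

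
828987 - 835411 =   -  6424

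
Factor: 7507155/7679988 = 2502385/2559996= 2^(  -  2 )*3^( - 2 )*5^1 * 17^( - 1 )*43^1 * 47^( - 1 )*89^( - 1)*103^1*113^1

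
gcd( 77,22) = 11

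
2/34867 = 2/34867= 0.00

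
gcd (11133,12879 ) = 9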